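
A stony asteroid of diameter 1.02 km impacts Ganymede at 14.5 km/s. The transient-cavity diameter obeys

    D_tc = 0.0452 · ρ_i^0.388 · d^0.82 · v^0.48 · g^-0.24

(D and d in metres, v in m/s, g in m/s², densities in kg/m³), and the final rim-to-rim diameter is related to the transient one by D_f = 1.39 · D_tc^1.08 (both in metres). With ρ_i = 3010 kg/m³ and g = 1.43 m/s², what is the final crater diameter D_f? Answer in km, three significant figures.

In SI: d = 1020 m, v = 14500 m/s.
ρ_i^0.388 = 3010^0.388 = 22.37
d^0.82 = 1020^0.82 = 293.1
v^0.48 = 14500^0.48 = 99.42
g^-0.24 = 1.43^-0.24 = 0.9177
D_tc = 0.0452 × 22.37 × 293.1 × 99.42 × 0.9177 = 27040 m
D_f = 1.39 × (27040)^1.08 = 85032 m
     = 85.03 km

D_f ≈ 85.0 km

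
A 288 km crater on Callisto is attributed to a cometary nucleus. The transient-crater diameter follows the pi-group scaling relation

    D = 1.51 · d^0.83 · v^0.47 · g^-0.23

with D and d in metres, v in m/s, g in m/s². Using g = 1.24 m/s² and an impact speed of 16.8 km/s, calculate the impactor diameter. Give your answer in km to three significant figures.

Rearranging for d: d = [D / (1.51 · 16800^0.47 · 1.24^-0.23)]^(1/0.83).
D = 288000 m.
16800^0.47 = 96.80
1.24^-0.23 = 0.9517
Denominator = 1.51 × 96.80 × 0.9517 = 139.1
D / 139.1 = 288000 / 139.1 = 2070
d = 2070^(1/0.83) = 2070^1.2048 = 9887 m

d ≈ 9.89 km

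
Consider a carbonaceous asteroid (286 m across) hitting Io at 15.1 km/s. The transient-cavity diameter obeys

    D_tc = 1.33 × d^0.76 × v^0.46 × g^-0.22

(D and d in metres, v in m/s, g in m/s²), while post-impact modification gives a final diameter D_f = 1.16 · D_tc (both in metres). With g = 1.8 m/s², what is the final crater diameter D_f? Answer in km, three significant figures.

v = 15100 m/s.
d^0.76 = 286^0.76 = 73.59
v^0.46 = 15100^0.46 = 83.62
g^-0.22 = 1.8^-0.22 = 0.8787
D_tc = 1.33 × 73.59 × 83.62 × 0.8787 = 7192 m
D_f = 1.16 × 7192 = 8343 m
     = 8.343 km

D_f ≈ 8.34 km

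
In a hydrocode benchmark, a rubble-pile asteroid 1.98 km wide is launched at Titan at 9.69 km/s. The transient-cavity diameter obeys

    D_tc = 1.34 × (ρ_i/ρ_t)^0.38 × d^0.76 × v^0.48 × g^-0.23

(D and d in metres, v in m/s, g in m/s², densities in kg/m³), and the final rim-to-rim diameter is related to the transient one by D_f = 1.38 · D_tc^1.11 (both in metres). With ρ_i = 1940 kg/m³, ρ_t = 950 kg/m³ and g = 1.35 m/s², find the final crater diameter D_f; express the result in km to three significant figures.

D_f ≈ 192 km

In SI: d = 1980 m, v = 9690 m/s.
(ρ_i/ρ_t)^0.38 = (1940/950)^0.38 = 1.312
d^0.76 = 1980^0.76 = 320.2
v^0.48 = 9690^0.48 = 81.93
g^-0.23 = 1.35^-0.23 = 0.9333
D_tc = 1.34 × 1.312 × 320.2 × 81.93 × 0.9333 = 43050 m
D_f = 1.38 × (43050)^1.11 = 1.921 × 10^5 m
     = 192.1 km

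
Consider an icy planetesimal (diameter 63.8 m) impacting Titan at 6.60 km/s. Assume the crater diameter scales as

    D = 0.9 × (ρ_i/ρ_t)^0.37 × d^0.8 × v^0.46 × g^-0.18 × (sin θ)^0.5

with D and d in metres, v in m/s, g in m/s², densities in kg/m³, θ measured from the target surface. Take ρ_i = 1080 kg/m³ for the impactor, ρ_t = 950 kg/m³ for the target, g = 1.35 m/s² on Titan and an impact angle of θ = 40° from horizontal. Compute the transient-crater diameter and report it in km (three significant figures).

In SI units: v = 6600 m/s.
(ρ_i/ρ_t)^0.37 = (1080/950)^0.37 = 1.049
d^0.8 = 63.8^0.8 = 27.79
v^0.46 = 6600^0.46 = 57.15
g^-0.18 = 1.35^-0.18 = 0.9474
(sin 40°)^0.5 = 0.6428^0.5 = 0.8017
D = 0.9 × 1.049 × 27.79 × 57.15 × 0.9474 × 0.8017 = 1139 m
   = 1.139 km

D ≈ 1.14 km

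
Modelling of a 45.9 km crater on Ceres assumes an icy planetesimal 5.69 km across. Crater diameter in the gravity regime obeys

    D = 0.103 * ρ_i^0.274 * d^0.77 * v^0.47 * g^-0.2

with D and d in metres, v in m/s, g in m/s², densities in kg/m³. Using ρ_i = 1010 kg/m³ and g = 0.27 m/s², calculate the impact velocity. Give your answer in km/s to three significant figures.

v ≈ 7.48 km/s

Rearranging for v: v = [D / (0.103 · 1010^0.274 · 5690^0.77 · 0.27^-0.2)]^(1/0.47).
D = 45900 m.
1010^0.274 = 6.656
5690^0.77 = 778.8
0.27^-0.2 = 1.299
Denominator = 0.103 × 6.656 × 778.8 × 1.299 = 693.6
D / 693.6 = 45900 / 693.6 = 66.18
v = 66.18^(1/0.47) = 66.18^2.1277 = 7481 m/s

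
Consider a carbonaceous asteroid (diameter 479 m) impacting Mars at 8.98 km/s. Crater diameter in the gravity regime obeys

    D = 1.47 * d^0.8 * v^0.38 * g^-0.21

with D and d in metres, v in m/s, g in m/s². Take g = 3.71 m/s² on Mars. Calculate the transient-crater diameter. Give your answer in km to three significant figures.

D ≈ 4.95 km

In SI units: v = 8980 m/s.
d^0.8 = 479^0.8 = 139.4
v^0.38 = 8980^0.38 = 31.79
g^-0.21 = 3.71^-0.21 = 0.7593
D = 1.47 × 139.4 × 31.79 × 0.7593 = 4946 m
   = 4.946 km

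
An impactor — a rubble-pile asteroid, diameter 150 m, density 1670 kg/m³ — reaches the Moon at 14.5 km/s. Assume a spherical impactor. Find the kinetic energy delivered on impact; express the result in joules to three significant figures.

v = 14500 m/s.
Mass m = (π/6) ρ d³ = (π/6) × 1670 × (150)³ = 2.951 × 10^9 kg
E = ½ m v² = 0.5 × 2.951 × 10^9 × (14500)² = 3.102 × 10^17 J

E ≈ 3.10 × 10^17 J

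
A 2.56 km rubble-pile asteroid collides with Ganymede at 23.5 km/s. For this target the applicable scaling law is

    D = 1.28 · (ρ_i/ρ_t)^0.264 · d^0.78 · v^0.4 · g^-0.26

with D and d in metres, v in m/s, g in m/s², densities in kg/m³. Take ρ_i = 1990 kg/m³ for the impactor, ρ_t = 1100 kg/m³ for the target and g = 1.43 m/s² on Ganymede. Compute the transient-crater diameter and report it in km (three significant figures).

In SI units: d = 2560 m, v = 23500 m/s.
(ρ_i/ρ_t)^0.264 = (1990/1100)^0.264 = 1.169
d^0.78 = 2560^0.78 = 455.4
v^0.4 = 23500^0.4 = 56.03
g^-0.26 = 1.43^-0.26 = 0.9112
D = 1.28 × 1.169 × 455.4 × 56.03 × 0.9112 = 34790 m
   = 34.79 km

D ≈ 34.8 km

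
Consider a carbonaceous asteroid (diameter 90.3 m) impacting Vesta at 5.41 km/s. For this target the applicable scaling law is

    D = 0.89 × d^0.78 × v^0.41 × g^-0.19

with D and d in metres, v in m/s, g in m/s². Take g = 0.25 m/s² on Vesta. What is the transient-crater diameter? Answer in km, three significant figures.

D ≈ 1.32 km

In SI units: v = 5410 m/s.
d^0.78 = 90.3^0.78 = 33.53
v^0.41 = 5410^0.41 = 33.93
g^-0.19 = 0.25^-0.19 = 1.301
D = 0.89 × 33.53 × 33.93 × 1.301 = 1317 m
   = 1.317 km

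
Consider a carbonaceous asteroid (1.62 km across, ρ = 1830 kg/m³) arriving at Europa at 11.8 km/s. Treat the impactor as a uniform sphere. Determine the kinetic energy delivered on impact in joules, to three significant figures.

E ≈ 2.84 × 10^20 J

d = 1620 m; v = 11800 m/s.
Mass m = (π/6) ρ d³ = (π/6) × 1830 × (1620)³ = 4.074 × 10^12 kg
E = ½ m v² = 0.5 × 4.074 × 10^12 × (11800)² = 2.836 × 10^20 J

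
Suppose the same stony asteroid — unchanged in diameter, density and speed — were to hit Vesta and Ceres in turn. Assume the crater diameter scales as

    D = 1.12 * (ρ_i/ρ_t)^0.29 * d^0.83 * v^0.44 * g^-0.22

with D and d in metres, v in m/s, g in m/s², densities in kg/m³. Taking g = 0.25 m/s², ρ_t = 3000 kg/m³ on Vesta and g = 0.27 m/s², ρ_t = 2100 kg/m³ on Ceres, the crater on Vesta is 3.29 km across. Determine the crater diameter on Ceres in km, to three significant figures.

The impactor-only factors (d, v, ρ_i) cancel in the ratio, leaving D_Ceres/D_Vesta = (g_Ceres/g_Vesta)^-0.22 · (ρ_t,Vesta/ρ_t,Ceres)^0.29.
(0.27/0.25)^-0.22 = 1.080^-0.22 = 0.9832
(3000/2100)^0.29 = 1.429^0.29 = 1.109
Ratio = 0.9832 × 1.109 = 1.090
D_Ceres = 1.090 × 3.29 km = 3.59 km

D ≈ 3.59 km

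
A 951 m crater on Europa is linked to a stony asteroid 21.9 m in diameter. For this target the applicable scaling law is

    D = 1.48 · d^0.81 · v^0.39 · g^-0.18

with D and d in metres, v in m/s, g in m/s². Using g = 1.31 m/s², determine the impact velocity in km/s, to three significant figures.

v ≈ 29.5 km/s

Rearranging for v: v = [D / (1.48 · 21.9^0.81 · 1.31^-0.18)]^(1/0.39).
21.9^0.81 = 12.18
1.31^-0.18 = 0.9526
Denominator = 1.48 × 12.18 × 0.9526 = 17.17
D / 17.17 = 951 / 17.17 = 55.39
v = 55.39^(1/0.39) = 55.39^2.5641 = 29535 m/s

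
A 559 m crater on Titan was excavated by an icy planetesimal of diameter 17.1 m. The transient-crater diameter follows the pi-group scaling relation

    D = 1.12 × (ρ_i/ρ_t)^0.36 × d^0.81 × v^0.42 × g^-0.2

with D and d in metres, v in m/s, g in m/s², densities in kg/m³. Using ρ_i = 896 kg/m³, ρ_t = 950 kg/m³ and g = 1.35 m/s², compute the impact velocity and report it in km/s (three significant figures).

v ≈ 13.5 km/s

Rearranging for v: v = [D / (1.12 · (896/950)^0.36 · 17.1^0.81 · 1.35^-0.2)]^(1/0.42).
(896/950)^0.36 = 0.9792
17.1^0.81 = 9.971
1.35^-0.2 = 0.9417
Denominator = 1.12 × 0.9792 × 9.971 × 0.9417 = 10.30
D / 10.30 = 559 / 10.30 = 54.27
v = 54.27^(1/0.42) = 54.27^2.381 = 13489 m/s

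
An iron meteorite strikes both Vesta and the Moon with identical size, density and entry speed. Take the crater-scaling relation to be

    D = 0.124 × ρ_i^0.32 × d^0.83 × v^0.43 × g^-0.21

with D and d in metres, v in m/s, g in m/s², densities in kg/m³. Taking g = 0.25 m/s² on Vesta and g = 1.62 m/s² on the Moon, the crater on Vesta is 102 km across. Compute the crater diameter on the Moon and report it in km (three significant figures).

All impactor-dependent factors cancel in the ratio, leaving D_Moon/D_Vesta = (g_Moon/g_Vesta)^-0.21.
(1.62/0.25)^-0.21 = 6.480^-0.21 = 0.6754
D_Moon = 0.6754 × 102 km = 68.9 km

D ≈ 68.9 km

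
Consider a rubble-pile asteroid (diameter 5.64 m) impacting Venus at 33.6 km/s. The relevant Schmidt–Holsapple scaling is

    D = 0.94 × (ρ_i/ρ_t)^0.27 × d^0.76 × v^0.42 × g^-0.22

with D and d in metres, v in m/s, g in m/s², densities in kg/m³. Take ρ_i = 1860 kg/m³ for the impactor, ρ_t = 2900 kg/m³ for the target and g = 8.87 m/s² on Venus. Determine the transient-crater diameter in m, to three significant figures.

D ≈ 153 m

In SI units: v = 33600 m/s.
(ρ_i/ρ_t)^0.27 = (1860/2900)^0.27 = 0.8870
d^0.76 = 5.64^0.76 = 3.724
v^0.42 = 33600^0.42 = 79.63
g^-0.22 = 8.87^-0.22 = 0.6187
D = 0.94 × 0.8870 × 3.724 × 79.63 × 0.6187 = 153.0 m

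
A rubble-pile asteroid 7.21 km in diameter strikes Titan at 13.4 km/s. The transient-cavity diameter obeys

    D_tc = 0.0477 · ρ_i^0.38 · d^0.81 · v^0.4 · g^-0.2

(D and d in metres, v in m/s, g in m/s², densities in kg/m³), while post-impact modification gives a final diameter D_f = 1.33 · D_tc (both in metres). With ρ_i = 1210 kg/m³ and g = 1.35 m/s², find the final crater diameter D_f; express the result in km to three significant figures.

In SI: d = 7210 m, v = 13400 m/s.
ρ_i^0.38 = 1210^0.38 = 14.84
d^0.81 = 7210^0.81 = 1333
v^0.4 = 13400^0.4 = 44.76
g^-0.2 = 1.35^-0.2 = 0.9417
D_tc = 0.0477 × 14.84 × 1333 × 44.76 × 0.9417 = 39770 m
D_f = 1.33 × 39770 = 52894 m
     = 52.89 km

D_f ≈ 52.9 km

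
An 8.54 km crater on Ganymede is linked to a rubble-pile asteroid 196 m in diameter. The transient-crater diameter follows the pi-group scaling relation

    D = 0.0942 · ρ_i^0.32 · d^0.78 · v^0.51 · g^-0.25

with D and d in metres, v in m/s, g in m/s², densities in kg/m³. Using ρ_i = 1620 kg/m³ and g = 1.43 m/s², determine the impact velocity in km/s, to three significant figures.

v ≈ 18.9 km/s

Rearranging for v: v = [D / (0.0942 · 1620^0.32 · 196^0.78 · 1.43^-0.25)]^(1/0.51).
D = 8540 m.
1620^0.32 = 10.64
196^0.78 = 61.37
1.43^-0.25 = 0.9145
Denominator = 0.0942 × 10.64 × 61.37 × 0.9145 = 56.25
D / 56.25 = 8540 / 56.25 = 151.8
v = 151.8^(1/0.51) = 151.8^1.9608 = 18925 m/s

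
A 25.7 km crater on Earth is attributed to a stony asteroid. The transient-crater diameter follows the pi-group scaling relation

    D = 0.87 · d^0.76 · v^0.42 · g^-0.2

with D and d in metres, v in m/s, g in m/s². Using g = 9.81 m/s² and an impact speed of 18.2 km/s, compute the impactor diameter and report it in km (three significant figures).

Rearranging for d: d = [D / (0.87 · 18200^0.42 · 9.81^-0.2)]^(1/0.76).
D = 25700 m.
18200^0.42 = 61.55
9.81^-0.2 = 0.6334
Denominator = 0.87 × 61.55 × 0.6334 = 33.92
D / 33.92 = 25700 / 33.92 = 757.7
d = 757.7^(1/0.76) = 757.7^1.3158 = 6150 m

d ≈ 6.15 km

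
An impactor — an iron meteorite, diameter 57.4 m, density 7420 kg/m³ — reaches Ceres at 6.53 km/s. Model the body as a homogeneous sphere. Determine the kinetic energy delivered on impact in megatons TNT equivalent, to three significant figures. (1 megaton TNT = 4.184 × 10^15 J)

E ≈ 3.74 Mt TNT

v = 6530 m/s.
Mass m = (π/6) ρ d³ = (π/6) × 7420 × (57.4)³ = 7.347 × 10^8 kg
E = ½ m v² = 0.5 × 7.347 × 10^8 × (6530)² = 1.566 × 10^16 J
   = 1.566 × 10^16 / 4.184×10^15 = 3.743 Mt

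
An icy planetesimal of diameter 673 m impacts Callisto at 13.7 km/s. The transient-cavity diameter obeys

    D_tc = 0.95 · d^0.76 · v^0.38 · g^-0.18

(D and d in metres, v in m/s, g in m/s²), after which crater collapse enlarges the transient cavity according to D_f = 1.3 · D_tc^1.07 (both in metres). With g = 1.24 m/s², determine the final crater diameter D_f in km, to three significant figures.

v = 13700 m/s.
d^0.76 = 673^0.76 = 141.0
v^0.38 = 13700^0.38 = 37.32
g^-0.18 = 1.24^-0.18 = 0.9620
D_tc = 0.95 × 141.0 × 37.32 × 0.9620 = 4809 m
D_f = 1.3 × (4809)^1.07 = 11317 m
     = 11.32 km

D_f ≈ 11.3 km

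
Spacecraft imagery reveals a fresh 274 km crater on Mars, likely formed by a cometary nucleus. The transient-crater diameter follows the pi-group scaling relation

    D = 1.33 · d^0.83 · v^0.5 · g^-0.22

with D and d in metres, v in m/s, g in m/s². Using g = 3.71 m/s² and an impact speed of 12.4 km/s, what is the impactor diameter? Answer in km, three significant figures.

d ≈ 12.2 km

Rearranging for d: d = [D / (1.33 · 12400^0.5 · 3.71^-0.22)]^(1/0.83).
D = 274000 m.
12400^0.5 = 111.4
3.71^-0.22 = 0.7494
Denominator = 1.33 × 111.4 × 0.7494 = 111.0
D / 111.0 = 274000 / 111.0 = 2468
d = 2468^(1/0.83) = 2468^1.2048 = 12221 m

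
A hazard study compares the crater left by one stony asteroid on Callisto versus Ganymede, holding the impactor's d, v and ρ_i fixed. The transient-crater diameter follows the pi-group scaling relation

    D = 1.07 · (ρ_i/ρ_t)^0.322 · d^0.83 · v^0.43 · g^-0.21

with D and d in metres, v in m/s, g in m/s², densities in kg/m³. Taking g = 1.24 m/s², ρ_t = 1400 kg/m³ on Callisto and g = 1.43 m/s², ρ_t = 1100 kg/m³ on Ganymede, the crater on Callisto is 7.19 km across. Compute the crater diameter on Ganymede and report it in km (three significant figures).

The impactor-only factors (d, v, ρ_i) cancel in the ratio, leaving D_Ganymede/D_Callisto = (g_Ganymede/g_Callisto)^-0.21 · (ρ_t,Callisto/ρ_t,Ganymede)^0.322.
(1.43/1.24)^-0.21 = 1.153^-0.21 = 0.9705
(1400/1100)^0.322 = 1.273^0.322 = 1.081
Ratio = 0.9705 × 1.081 = 1.049
D_Ganymede = 1.049 × 7.19 km = 7.54 km

D ≈ 7.54 km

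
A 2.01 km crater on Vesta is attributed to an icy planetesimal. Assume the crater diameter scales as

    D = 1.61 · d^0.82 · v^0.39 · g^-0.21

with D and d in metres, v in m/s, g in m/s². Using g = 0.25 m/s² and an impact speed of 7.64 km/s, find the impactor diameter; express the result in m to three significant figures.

Rearranging for d: d = [D / (1.61 · 7640^0.39 · 0.25^-0.21)]^(1/0.82).
D = 2010 m.
7640^0.39 = 32.69
0.25^-0.21 = 1.338
Denominator = 1.61 × 32.69 × 1.338 = 70.42
D / 70.42 = 2010 / 70.42 = 28.54
d = 28.54^(1/0.82) = 28.54^1.2195 = 59.56 m

d ≈ 59.6 m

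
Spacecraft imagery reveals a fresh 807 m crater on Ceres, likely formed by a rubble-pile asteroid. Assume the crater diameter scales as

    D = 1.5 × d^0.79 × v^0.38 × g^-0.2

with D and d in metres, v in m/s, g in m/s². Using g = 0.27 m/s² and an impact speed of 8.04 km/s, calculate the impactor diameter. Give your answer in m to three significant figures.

Rearranging for d: d = [D / (1.5 · 8040^0.38 · 0.27^-0.2)]^(1/0.79).
8040^0.38 = 30.48
0.27^-0.2 = 1.299
Denominator = 1.5 × 30.48 × 1.299 = 59.39
D / 59.39 = 807 / 59.39 = 13.59
d = 13.59^(1/0.79) = 13.59^1.2658 = 27.19 m

d ≈ 27.2 m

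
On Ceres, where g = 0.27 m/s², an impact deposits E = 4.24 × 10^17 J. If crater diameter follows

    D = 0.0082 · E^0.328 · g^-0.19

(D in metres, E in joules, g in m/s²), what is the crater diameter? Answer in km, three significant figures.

D ≈ 6.36 km

E^0.328 = (4.24 × 10^17)^0.328 = 6.050 × 10^5
g^-0.19 = 0.27^-0.19 = 1.282
D = 0.0082 × 6.050 × 10^5 × 1.282 = 6360 m
   = 6.360 km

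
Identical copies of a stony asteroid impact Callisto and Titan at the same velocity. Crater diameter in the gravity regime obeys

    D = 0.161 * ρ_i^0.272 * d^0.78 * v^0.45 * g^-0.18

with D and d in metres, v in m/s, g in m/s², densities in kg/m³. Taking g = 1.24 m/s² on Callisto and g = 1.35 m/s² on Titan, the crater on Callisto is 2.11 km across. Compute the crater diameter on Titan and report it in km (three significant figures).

D ≈ 2.08 km

All impactor-dependent factors cancel in the ratio, leaving D_Titan/D_Callisto = (g_Titan/g_Callisto)^-0.18.
(1.35/1.24)^-0.18 = 1.089^-0.18 = 0.9848
D_Titan = 0.9848 × 2.11 km = 2.08 km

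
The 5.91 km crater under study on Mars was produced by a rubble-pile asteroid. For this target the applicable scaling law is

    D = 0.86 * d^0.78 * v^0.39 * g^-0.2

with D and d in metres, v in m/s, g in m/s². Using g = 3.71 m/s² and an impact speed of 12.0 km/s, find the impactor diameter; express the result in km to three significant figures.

d ≈ 1.06 km

Rearranging for d: d = [D / (0.86 · 12000^0.39 · 3.71^-0.2)]^(1/0.78).
D = 5910 m.
12000^0.39 = 38.98
3.71^-0.2 = 0.7694
Denominator = 0.86 × 38.98 × 0.7694 = 25.79
D / 25.79 = 5910 / 25.79 = 229.2
d = 229.2^(1/0.78) = 229.2^1.2821 = 1062 m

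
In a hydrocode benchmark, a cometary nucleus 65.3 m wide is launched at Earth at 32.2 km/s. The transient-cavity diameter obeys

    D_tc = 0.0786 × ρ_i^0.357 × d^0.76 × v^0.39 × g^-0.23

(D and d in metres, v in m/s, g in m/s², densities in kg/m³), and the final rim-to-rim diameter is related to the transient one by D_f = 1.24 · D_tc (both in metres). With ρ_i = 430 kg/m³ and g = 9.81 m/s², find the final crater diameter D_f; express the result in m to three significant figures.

v = 32200 m/s.
ρ_i^0.357 = 430^0.357 = 8.713
d^0.76 = 65.3^0.76 = 23.95
v^0.39 = 32200^0.39 = 57.29
g^-0.23 = 9.81^-0.23 = 0.5914
D_tc = 0.0786 × 8.713 × 23.95 × 57.29 × 0.5914 = 555.7 m
D_f = 1.24 × 555.7 = 689.1 m

D_f ≈ 689 m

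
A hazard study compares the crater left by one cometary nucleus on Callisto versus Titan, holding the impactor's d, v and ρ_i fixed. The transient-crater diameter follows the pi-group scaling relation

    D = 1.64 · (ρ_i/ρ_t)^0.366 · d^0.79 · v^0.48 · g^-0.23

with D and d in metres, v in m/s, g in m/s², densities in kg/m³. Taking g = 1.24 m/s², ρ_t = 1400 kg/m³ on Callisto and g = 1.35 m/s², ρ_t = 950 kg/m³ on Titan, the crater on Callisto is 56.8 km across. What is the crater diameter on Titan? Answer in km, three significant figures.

D ≈ 64.2 km

The impactor-only factors (d, v, ρ_i) cancel in the ratio, leaving D_Titan/D_Callisto = (g_Titan/g_Callisto)^-0.23 · (ρ_t,Callisto/ρ_t,Titan)^0.366.
(1.35/1.24)^-0.23 = 1.089^-0.23 = 0.9806
(1400/950)^0.366 = 1.474^0.366 = 1.153
Ratio = 0.9806 × 1.153 = 1.131
D_Titan = 1.131 × 56.8 km = 64.2 km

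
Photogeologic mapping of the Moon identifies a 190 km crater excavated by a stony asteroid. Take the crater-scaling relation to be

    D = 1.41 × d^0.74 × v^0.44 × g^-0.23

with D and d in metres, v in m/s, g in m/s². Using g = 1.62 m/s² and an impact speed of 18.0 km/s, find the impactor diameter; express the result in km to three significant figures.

Rearranging for d: d = [D / (1.41 · 18000^0.44 · 1.62^-0.23)]^(1/0.74).
D = 190000 m.
18000^0.44 = 74.53
1.62^-0.23 = 0.8950
Denominator = 1.41 × 74.53 × 0.8950 = 94.05
D / 94.05 = 190000 / 94.05 = 2020
d = 2020^(1/0.74) = 2020^1.3514 = 29299 m

d ≈ 29.3 km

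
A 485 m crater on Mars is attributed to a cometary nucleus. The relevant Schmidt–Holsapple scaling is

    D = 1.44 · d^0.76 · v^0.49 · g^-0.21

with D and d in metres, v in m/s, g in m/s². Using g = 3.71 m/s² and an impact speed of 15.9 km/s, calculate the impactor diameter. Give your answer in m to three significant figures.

d ≈ 5.94 m

Rearranging for d: d = [D / (1.44 · 15900^0.49 · 3.71^-0.21)]^(1/0.76).
15900^0.49 = 114.5
3.71^-0.21 = 0.7593
Denominator = 1.44 × 114.5 × 0.7593 = 125.2
D / 125.2 = 485 / 125.2 = 3.874
d = 3.874^(1/0.76) = 3.874^1.3158 = 5.942 m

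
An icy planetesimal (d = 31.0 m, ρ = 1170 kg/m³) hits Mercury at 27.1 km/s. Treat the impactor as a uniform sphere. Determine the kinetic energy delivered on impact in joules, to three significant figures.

v = 27100 m/s.
Mass m = (π/6) ρ d³ = (π/6) × 1170 × (31)³ = 1.825 × 10^7 kg
E = ½ m v² = 0.5 × 1.825 × 10^7 × (27100)² = 6.701 × 10^15 J

E ≈ 6.70 × 10^15 J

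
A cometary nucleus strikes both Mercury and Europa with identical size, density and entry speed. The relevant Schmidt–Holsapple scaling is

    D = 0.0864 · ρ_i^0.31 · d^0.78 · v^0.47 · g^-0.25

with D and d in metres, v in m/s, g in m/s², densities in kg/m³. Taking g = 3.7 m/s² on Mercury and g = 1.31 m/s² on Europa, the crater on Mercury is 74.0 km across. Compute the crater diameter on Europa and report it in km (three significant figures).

D ≈ 95.9 km

All impactor-dependent factors cancel in the ratio, leaving D_Europa/D_Mercury = (g_Europa/g_Mercury)^-0.25.
(1.31/3.7)^-0.25 = 0.3541^-0.25 = 1.296
D_Europa = 1.296 × 74.0 km = 95.9 km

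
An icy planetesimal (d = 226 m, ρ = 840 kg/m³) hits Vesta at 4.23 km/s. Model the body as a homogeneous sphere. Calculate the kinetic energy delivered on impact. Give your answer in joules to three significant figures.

E ≈ 4.54 × 10^16 J

v = 4230 m/s.
Mass m = (π/6) ρ d³ = (π/6) × 840 × (226)³ = 5.077 × 10^9 kg
E = ½ m v² = 0.5 × 5.077 × 10^9 × (4230)² = 4.542 × 10^16 J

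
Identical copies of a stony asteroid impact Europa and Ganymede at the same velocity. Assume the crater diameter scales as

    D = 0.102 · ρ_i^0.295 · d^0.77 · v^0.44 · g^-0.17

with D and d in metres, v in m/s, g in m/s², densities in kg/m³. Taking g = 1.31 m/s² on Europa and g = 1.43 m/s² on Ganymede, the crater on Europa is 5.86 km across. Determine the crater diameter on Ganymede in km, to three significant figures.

All impactor-dependent factors cancel in the ratio, leaving D_Ganymede/D_Europa = (g_Ganymede/g_Europa)^-0.17.
(1.43/1.31)^-0.17 = 1.092^-0.17 = 0.9851
D_Ganymede = 0.9851 × 5.86 km = 5.77 km

D ≈ 5.77 km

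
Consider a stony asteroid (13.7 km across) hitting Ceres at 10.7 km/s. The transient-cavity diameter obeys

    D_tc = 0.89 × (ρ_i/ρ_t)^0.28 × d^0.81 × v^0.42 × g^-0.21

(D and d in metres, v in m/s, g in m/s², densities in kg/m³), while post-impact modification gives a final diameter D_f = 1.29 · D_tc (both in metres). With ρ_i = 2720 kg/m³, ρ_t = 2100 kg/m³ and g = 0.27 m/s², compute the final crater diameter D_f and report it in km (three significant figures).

In SI: d = 13700 m, v = 10700 m/s.
(ρ_i/ρ_t)^0.28 = (2720/2100)^0.28 = 1.075
d^0.81 = 13700^0.81 = 2243
v^0.42 = 10700^0.42 = 49.24
g^-0.21 = 0.27^-0.21 = 1.316
D_tc = 0.89 × 1.075 × 2243 × 49.24 × 1.316 = 1.391 × 10^5 m
D_f = 1.29 × 1.391 × 10^5 = 1.794 × 10^5 m
     = 179.4 km

D_f ≈ 179 km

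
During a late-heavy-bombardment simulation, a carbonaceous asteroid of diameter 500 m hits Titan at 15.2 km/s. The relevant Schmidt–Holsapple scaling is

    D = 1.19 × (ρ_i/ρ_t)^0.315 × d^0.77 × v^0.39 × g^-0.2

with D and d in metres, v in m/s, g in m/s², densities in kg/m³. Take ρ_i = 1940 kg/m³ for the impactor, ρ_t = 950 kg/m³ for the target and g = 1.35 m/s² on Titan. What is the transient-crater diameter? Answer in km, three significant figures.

D ≈ 7.18 km

In SI units: v = 15200 m/s.
(ρ_i/ρ_t)^0.315 = (1940/950)^0.315 = 1.252
d^0.77 = 500^0.77 = 119.7
v^0.39 = 15200^0.39 = 42.75
g^-0.2 = 1.35^-0.2 = 0.9417
D = 1.19 × 1.252 × 119.7 × 42.75 × 0.9417 = 7179 m
   = 7.179 km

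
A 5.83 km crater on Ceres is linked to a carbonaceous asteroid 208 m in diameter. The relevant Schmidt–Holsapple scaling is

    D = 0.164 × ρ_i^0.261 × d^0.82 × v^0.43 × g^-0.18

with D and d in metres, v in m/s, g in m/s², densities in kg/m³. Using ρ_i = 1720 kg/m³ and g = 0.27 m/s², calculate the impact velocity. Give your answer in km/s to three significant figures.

Rearranging for v: v = [D / (0.164 · 1720^0.261 · 208^0.82 · 0.27^-0.18)]^(1/0.43).
D = 5830 m.
1720^0.261 = 6.990
208^0.82 = 79.58
0.27^-0.18 = 1.266
Denominator = 0.164 × 6.990 × 79.58 × 1.266 = 115.5
D / 115.5 = 5830 / 115.5 = 50.48
v = 50.48^(1/0.43) = 50.48^2.3256 = 9136 m/s

v ≈ 9.14 km/s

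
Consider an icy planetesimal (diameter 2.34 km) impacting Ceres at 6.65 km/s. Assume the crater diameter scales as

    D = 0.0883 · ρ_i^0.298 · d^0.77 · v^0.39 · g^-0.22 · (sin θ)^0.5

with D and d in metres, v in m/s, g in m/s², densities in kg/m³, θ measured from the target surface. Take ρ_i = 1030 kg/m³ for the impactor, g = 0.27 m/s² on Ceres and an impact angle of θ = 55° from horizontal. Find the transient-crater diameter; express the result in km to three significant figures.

In SI units: d = 2340 m, v = 6650 m/s.
ρ_i^0.298 = 1030^0.298 = 7.904
d^0.77 = 2340^0.77 = 392.9
v^0.39 = 6650^0.39 = 30.97
g^-0.22 = 0.27^-0.22 = 1.334
(sin 55°)^0.5 = 0.8192^0.5 = 0.9051
D = 0.0883 × 7.904 × 392.9 × 30.97 × 1.334 × 0.9051 = 10254 m
   = 10.25 km

D ≈ 10.3 km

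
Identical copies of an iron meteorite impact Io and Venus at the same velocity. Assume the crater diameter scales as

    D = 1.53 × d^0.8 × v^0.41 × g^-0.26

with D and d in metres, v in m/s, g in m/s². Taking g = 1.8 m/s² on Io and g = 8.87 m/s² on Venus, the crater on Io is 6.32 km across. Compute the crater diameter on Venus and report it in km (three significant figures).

D ≈ 4.17 km

All impactor-dependent factors cancel in the ratio, leaving D_Venus/D_Io = (g_Venus/g_Io)^-0.26.
(8.87/1.8)^-0.26 = 4.928^-0.26 = 0.6605
D_Venus = 0.6605 × 6.32 km = 4.17 km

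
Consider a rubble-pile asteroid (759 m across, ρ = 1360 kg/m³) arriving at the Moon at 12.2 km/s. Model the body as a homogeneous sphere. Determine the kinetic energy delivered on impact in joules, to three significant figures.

E ≈ 2.32 × 10^19 J

v = 12200 m/s.
Mass m = (π/6) ρ d³ = (π/6) × 1360 × (759)³ = 3.114 × 10^11 kg
E = ½ m v² = 0.5 × 3.114 × 10^11 × (12200)² = 2.317 × 10^19 J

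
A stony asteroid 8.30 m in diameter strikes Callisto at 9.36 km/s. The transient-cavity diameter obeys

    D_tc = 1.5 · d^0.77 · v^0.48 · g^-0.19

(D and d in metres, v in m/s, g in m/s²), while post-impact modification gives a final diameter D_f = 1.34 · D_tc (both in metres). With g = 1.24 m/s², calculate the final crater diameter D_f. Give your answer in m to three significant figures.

D_f ≈ 793 m

v = 9360 m/s.
d^0.77 = 8.3^0.77 = 5.101
v^0.48 = 9360^0.48 = 80.58
g^-0.19 = 1.24^-0.19 = 0.9600
D_tc = 1.5 × 5.101 × 80.58 × 0.9600 = 591.9 m
D_f = 1.34 × 591.9 = 793.1 m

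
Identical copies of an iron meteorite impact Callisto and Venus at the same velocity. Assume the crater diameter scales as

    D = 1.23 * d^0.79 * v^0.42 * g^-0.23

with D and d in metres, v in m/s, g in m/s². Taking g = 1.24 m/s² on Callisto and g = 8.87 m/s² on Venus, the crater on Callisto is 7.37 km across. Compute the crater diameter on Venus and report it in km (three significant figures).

All impactor-dependent factors cancel in the ratio, leaving D_Venus/D_Callisto = (g_Venus/g_Callisto)^-0.23.
(8.87/1.24)^-0.23 = 7.153^-0.23 = 0.6360
D_Venus = 0.6360 × 7.37 km = 4.69 km

D ≈ 4.69 km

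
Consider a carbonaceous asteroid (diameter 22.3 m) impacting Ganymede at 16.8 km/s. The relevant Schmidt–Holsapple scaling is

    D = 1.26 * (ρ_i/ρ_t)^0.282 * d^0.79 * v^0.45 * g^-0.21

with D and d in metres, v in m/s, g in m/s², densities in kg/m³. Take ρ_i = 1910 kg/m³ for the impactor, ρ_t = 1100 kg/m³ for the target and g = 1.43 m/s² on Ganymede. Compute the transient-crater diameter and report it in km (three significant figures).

D ≈ 1.26 km

In SI units: v = 16800 m/s.
(ρ_i/ρ_t)^0.282 = (1910/1100)^0.282 = 1.168
d^0.79 = 22.3^0.79 = 11.62
v^0.45 = 16800^0.45 = 79.69
g^-0.21 = 1.43^-0.21 = 0.9276
D = 1.26 × 1.168 × 11.62 × 79.69 × 0.9276 = 1264 m
   = 1.264 km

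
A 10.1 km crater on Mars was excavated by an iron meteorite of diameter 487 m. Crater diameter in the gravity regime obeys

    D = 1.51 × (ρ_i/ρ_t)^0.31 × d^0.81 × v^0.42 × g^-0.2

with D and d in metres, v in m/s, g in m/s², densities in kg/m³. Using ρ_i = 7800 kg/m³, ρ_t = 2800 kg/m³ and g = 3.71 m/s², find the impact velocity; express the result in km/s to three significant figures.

v ≈ 7.37 km/s

Rearranging for v: v = [D / (1.51 · (7800/2800)^0.31 · 487^0.81 · 3.71^-0.2)]^(1/0.42).
D = 10100 m.
(7800/2800)^0.31 = 1.374
487^0.81 = 150.3
3.71^-0.2 = 0.7694
Denominator = 1.51 × 1.374 × 150.3 × 0.7694 = 239.9
D / 239.9 = 10100 / 239.9 = 42.10
v = 42.10^(1/0.42) = 42.10^2.381 = 7369 m/s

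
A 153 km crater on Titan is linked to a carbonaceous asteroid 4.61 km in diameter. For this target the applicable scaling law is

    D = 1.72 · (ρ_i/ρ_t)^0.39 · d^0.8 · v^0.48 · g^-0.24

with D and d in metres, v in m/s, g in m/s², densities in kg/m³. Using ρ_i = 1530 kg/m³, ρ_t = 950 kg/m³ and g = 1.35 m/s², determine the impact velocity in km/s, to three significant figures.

Rearranging for v: v = [D / (1.72 · (1530/950)^0.39 · 4610^0.8 · 1.35^-0.24)]^(1/0.48).
D = 153000 m.
(1530/950)^0.39 = 1.204
4610^0.8 = 853.0
1.35^-0.24 = 0.9305
Denominator = 1.72 × 1.204 × 853.0 × 0.9305 = 1644
D / 1644 = 153000 / 1644 = 93.07
v = 93.07^(1/0.48) = 93.07^2.0833 = 12636 m/s

v ≈ 12.6 km/s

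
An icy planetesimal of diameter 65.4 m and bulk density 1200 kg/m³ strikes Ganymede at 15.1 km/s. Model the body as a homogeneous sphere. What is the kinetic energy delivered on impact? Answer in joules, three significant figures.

E ≈ 2.00 × 10^16 J

v = 15100 m/s.
Mass m = (π/6) ρ d³ = (π/6) × 1200 × (65.4)³ = 1.758 × 10^8 kg
E = ½ m v² = 0.5 × 1.758 × 10^8 × (15100)² = 2.004 × 10^16 J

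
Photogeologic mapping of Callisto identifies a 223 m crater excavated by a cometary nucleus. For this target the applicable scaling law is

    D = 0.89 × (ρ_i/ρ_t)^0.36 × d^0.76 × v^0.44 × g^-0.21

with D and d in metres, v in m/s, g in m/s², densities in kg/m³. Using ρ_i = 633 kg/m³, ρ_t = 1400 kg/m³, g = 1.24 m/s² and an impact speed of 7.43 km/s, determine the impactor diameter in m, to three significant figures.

Rearranging for d: d = [D / (0.89 · (633/1400)^0.36 · 7430^0.44 · 1.24^-0.21)]^(1/0.76).
(633/1400)^0.36 = 0.7514
7430^0.44 = 50.49
1.24^-0.21 = 0.9558
Denominator = 0.89 × 0.7514 × 50.49 × 0.9558 = 32.27
D / 32.27 = 223 / 32.27 = 6.910
d = 6.910^(1/0.76) = 6.910^1.3158 = 12.72 m

d ≈ 12.7 m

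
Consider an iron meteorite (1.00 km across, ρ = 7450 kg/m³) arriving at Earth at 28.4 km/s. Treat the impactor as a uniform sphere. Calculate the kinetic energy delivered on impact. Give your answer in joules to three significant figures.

E ≈ 1.57 × 10^21 J

d = 1000 m; v = 28400 m/s.
Mass m = (π/6) ρ d³ = (π/6) × 7450 × (1000)³ = 3.901 × 10^12 kg
E = ½ m v² = 0.5 × 3.901 × 10^12 × (28400)² = 1.573 × 10^21 J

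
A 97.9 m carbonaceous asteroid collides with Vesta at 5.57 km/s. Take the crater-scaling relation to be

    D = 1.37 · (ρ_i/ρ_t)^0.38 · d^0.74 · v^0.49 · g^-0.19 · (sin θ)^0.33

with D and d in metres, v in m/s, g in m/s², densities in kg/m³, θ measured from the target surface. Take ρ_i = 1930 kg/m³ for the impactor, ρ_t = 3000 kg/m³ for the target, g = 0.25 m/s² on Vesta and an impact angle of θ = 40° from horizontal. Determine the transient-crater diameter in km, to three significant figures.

In SI units: v = 5570 m/s.
(ρ_i/ρ_t)^0.38 = (1930/3000)^0.38 = 0.8457
d^0.74 = 97.9^0.74 = 29.73
v^0.49 = 5570^0.49 = 68.47
g^-0.19 = 0.25^-0.19 = 1.301
(sin 40°)^0.33 = 0.6428^0.33 = 0.8643
D = 1.37 × 0.8457 × 29.73 × 68.47 × 1.301 × 0.8643 = 2652 m
   = 2.652 km

D ≈ 2.65 km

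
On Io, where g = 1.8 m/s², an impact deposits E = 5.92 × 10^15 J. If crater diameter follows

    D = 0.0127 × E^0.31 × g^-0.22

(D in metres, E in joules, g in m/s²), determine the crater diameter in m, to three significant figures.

D ≈ 865 m

E^0.31 = (5.92 × 10^15)^0.31 = 7.752 × 10^4
g^-0.22 = 1.8^-0.22 = 0.8787
D = 0.0127 × 7.752 × 10^4 × 0.8787 = 865.1 m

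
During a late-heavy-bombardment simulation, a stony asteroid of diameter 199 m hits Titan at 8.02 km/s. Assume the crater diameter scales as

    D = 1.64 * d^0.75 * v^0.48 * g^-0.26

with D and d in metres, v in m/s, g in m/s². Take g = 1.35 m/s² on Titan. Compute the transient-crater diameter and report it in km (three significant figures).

D ≈ 6.01 km

In SI units: v = 8020 m/s.
d^0.75 = 199^0.75 = 52.98
v^0.48 = 8020^0.48 = 74.82
g^-0.26 = 1.35^-0.26 = 0.9249
D = 1.64 × 52.98 × 74.82 × 0.9249 = 6013 m
   = 6.013 km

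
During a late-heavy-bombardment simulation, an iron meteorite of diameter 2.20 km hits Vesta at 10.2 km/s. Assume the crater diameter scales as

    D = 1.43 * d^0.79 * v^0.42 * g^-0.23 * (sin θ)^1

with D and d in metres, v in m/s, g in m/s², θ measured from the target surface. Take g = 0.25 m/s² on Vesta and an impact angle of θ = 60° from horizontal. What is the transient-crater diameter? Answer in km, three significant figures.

In SI units: d = 2200 m, v = 10200 m/s.
d^0.79 = 2200^0.79 = 437.0
v^0.42 = 10200^0.42 = 48.26
g^-0.23 = 0.25^-0.23 = 1.376
(sin 60°)^1 = 0.8660^1 = 0.8660
D = 1.43 × 437.0 × 48.26 × 1.376 × 0.8660 = 35937 m
   = 35.94 km

D ≈ 35.9 km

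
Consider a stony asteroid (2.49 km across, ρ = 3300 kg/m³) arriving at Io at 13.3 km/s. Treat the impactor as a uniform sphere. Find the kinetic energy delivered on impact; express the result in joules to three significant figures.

d = 2490 m; v = 13300 m/s.
Mass m = (π/6) ρ d³ = (π/6) × 3300 × (2490)³ = 2.668 × 10^13 kg
E = ½ m v² = 0.5 × 2.668 × 10^13 × (13300)² = 2.360 × 10^21 J

E ≈ 2.36 × 10^21 J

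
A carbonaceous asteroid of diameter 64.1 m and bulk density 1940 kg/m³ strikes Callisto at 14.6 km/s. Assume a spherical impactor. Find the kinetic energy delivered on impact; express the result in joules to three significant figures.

v = 14600 m/s.
Mass m = (π/6) ρ d³ = (π/6) × 1940 × (64.1)³ = 2.675 × 10^8 kg
E = ½ m v² = 0.5 × 2.675 × 10^8 × (14600)² = 2.851 × 10^16 J

E ≈ 2.85 × 10^16 J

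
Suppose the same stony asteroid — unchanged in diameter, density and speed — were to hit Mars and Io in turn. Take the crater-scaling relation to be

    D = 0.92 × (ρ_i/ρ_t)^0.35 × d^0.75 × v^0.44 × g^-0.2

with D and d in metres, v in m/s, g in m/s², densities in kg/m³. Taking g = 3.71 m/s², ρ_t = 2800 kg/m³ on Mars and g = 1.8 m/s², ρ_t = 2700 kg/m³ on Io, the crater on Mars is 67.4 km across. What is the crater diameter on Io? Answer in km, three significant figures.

The impactor-only factors (d, v, ρ_i) cancel in the ratio, leaving D_Io/D_Mars = (g_Io/g_Mars)^-0.2 · (ρ_t,Mars/ρ_t,Io)^0.35.
(1.8/3.71)^-0.2 = 0.4852^-0.2 = 1.156
(2800/2700)^0.35 = 1.037^0.35 = 1.013
Ratio = 1.156 × 1.013 = 1.171
D_Io = 1.171 × 67.4 km = 78.9 km

D ≈ 78.9 km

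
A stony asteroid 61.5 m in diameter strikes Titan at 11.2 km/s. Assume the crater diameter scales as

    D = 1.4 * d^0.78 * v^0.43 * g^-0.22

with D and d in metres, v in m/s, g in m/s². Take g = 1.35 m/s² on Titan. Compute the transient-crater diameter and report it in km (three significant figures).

D ≈ 1.79 km

In SI units: v = 11200 m/s.
d^0.78 = 61.5^0.78 = 24.85
v^0.43 = 11200^0.43 = 55.10
g^-0.22 = 1.35^-0.22 = 0.9361
D = 1.4 × 24.85 × 55.10 × 0.9361 = 1794 m
   = 1.794 km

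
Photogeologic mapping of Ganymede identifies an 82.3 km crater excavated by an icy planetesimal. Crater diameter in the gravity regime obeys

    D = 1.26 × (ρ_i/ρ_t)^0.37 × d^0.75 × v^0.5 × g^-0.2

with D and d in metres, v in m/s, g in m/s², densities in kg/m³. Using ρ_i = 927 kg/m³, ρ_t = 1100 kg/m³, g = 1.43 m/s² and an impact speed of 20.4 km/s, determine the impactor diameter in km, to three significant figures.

Rearranging for d: d = [D / (1.26 · (927/1100)^0.37 · 20400^0.5 · 1.43^-0.2)]^(1/0.75).
D = 82300 m.
(927/1100)^0.37 = 0.9387
20400^0.5 = 142.8
1.43^-0.2 = 0.9310
Denominator = 1.26 × 0.9387 × 142.8 × 0.9310 = 157.2
D / 157.2 = 82300 / 157.2 = 523.5
d = 523.5^(1/0.75) = 523.5^1.3333 = 4218 m

d ≈ 4.22 km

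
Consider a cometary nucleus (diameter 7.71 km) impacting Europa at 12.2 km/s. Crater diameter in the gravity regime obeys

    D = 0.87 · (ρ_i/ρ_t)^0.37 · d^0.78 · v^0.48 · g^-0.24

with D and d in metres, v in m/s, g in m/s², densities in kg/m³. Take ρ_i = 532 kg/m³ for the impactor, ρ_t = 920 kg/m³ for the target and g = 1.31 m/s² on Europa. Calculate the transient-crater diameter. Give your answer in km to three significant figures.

D ≈ 65.6 km

In SI units: d = 7710 m, v = 12200 m/s.
(ρ_i/ρ_t)^0.37 = (532/920)^0.37 = 0.8166
d^0.78 = 7710^0.78 = 1076
v^0.48 = 12200^0.48 = 91.51
g^-0.24 = 1.31^-0.24 = 0.9372
D = 0.87 × 0.8166 × 1076 × 91.51 × 0.9372 = 65560 m
   = 65.56 km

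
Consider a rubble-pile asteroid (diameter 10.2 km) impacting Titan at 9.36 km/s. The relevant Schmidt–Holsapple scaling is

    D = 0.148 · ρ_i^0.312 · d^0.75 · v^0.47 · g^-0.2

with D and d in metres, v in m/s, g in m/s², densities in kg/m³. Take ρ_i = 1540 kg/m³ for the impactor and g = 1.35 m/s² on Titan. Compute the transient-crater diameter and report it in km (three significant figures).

In SI units: d = 10200 m, v = 9360 m/s.
ρ_i^0.312 = 1540^0.312 = 9.874
d^0.75 = 10200^0.75 = 1015
v^0.47 = 9360^0.47 = 73.54
g^-0.2 = 1.35^-0.2 = 0.9417
D = 0.148 × 9.874 × 1015 × 73.54 × 0.9417 = 1.027 × 10^5 m
   = 102.7 km

D ≈ 103 km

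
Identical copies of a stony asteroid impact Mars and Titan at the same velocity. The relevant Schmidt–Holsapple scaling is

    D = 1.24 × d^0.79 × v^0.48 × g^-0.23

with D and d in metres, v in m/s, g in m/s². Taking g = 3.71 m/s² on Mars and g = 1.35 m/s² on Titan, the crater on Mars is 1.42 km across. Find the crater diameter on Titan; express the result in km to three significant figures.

D ≈ 1.79 km

All impactor-dependent factors cancel in the ratio, leaving D_Titan/D_Mars = (g_Titan/g_Mars)^-0.23.
(1.35/3.71)^-0.23 = 0.3639^-0.23 = 1.262
D_Titan = 1.262 × 1.42 km = 1.79 km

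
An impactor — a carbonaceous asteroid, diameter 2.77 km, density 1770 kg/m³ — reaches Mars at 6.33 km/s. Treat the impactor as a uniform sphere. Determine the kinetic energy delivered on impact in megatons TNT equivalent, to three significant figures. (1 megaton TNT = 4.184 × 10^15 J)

d = 2770 m; v = 6330 m/s.
Mass m = (π/6) ρ d³ = (π/6) × 1770 × (2770)³ = 1.970 × 10^13 kg
E = ½ m v² = 0.5 × 1.970 × 10^13 × (6330)² = 3.947 × 10^20 J
   = 3.947 × 10^20 / 4.184×10^15 = 94336 Mt

E ≈ 94300 Mt TNT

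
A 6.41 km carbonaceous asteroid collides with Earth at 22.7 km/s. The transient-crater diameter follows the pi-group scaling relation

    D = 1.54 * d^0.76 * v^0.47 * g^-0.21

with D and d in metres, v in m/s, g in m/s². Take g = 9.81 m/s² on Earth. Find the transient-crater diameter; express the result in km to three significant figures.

D ≈ 83.1 km

In SI units: d = 6410 m, v = 22700 m/s.
d^0.76 = 6410^0.76 = 782.0
v^0.47 = 22700^0.47 = 111.5
g^-0.21 = 9.81^-0.21 = 0.6191
D = 1.54 × 782.0 × 111.5 × 0.6191 = 83131 m
   = 83.13 km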